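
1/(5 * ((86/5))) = 1/86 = 0.01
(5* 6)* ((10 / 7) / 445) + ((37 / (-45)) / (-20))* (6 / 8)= 95051 / 747600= 0.13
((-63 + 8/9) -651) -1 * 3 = -6445/9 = -716.11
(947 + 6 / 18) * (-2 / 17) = -5684 / 51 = -111.45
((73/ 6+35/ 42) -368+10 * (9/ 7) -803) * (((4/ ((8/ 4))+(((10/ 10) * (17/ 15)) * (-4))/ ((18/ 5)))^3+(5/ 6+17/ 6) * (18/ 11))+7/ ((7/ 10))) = -862863616/ 45927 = -18787.72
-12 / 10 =-1.20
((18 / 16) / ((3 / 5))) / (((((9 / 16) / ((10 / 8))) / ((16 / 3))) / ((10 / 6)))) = 1000 / 27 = 37.04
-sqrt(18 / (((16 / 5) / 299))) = -3 * sqrt(2990) / 4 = -41.01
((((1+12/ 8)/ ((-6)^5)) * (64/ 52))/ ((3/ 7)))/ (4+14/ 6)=-35/ 240084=-0.00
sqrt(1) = 1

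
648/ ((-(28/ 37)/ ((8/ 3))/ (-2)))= 4566.86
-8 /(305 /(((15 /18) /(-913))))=4 /167079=0.00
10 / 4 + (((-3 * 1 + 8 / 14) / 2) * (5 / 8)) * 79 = -57.46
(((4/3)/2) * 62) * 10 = 1240/3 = 413.33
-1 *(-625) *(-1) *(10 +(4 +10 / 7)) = -67500 / 7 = -9642.86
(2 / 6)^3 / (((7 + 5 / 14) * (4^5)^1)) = 7 / 1423872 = 0.00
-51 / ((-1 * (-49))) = -51 / 49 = -1.04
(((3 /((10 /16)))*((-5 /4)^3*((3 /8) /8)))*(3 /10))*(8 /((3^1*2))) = -45 /256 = -0.18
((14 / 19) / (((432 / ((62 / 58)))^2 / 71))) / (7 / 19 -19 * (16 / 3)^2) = -477617 / 805270875264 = -0.00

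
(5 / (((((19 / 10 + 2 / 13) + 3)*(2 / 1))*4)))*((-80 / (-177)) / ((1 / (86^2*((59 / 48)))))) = 3004625 / 5913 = 508.14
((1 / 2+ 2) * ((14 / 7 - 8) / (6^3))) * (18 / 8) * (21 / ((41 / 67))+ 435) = -48105 / 656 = -73.33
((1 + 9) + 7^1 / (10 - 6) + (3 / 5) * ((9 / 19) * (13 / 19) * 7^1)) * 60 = 283989 / 361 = 786.67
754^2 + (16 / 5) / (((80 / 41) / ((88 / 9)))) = 127919708 / 225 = 568532.04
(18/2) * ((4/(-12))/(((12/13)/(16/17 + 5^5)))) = -690833/68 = -10159.31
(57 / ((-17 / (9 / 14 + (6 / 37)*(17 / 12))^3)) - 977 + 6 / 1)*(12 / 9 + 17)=-15809762781175 / 886072929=-17842.51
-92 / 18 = -46 / 9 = -5.11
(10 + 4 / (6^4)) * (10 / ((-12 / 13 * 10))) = -10.84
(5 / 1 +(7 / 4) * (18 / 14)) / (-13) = -29 / 52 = -0.56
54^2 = 2916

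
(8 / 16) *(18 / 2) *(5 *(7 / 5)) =63 / 2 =31.50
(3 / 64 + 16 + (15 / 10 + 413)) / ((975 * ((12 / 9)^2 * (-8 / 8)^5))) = -16533 / 66560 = -0.25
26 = 26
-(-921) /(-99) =-307 /33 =-9.30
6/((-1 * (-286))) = 3/143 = 0.02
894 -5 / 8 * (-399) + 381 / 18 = 27949 / 24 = 1164.54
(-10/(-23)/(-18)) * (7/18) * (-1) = 35/3726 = 0.01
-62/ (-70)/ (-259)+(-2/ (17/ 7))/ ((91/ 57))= -1040261/ 2003365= -0.52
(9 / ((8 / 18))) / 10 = 81 / 40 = 2.02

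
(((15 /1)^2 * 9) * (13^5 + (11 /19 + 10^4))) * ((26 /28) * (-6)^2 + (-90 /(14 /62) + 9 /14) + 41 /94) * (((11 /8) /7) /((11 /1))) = -125511498834975 /25004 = -5019656808.31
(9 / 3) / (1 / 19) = 57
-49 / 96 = -0.51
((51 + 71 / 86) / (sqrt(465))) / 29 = 4457 * sqrt(465) / 1159710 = 0.08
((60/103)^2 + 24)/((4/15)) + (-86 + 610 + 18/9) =6548644/10609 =617.27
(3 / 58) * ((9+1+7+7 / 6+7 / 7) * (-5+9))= 115 / 29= 3.97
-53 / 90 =-0.59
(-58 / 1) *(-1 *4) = 232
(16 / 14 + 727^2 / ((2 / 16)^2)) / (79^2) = 236781000 / 43687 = 5419.94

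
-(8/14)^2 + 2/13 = -0.17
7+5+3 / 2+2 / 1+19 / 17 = 565 / 34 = 16.62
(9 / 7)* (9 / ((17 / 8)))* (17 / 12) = 54 / 7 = 7.71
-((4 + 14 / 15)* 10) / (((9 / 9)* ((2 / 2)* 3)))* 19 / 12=-703 / 27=-26.04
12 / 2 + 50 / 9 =104 / 9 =11.56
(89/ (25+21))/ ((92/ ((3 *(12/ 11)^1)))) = 801/ 11638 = 0.07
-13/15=-0.87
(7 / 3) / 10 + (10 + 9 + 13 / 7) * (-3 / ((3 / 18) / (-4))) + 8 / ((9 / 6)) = 316529 / 210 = 1507.28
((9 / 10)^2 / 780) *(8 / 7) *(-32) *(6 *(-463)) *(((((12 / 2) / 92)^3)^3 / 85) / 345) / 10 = 246057183 / 32043406423757501500000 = 0.00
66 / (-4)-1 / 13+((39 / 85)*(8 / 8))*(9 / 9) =-35621 / 2210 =-16.12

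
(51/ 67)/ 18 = 0.04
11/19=0.58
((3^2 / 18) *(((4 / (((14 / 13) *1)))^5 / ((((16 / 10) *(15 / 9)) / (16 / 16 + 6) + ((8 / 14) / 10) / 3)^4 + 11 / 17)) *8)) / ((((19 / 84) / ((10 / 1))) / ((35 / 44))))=75743772000000 / 512346989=147836.86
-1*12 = -12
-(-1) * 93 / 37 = 93 / 37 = 2.51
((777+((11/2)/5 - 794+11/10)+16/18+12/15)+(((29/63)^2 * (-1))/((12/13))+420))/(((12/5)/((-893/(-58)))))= 86479776515/33149088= 2608.81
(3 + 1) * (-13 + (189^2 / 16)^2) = 1275986513 / 64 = 19937289.27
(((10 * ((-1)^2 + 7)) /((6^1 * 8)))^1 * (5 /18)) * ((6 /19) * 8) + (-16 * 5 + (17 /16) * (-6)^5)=-1426282 /171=-8340.83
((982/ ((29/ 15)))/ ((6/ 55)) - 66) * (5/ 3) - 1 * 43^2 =504692/ 87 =5801.06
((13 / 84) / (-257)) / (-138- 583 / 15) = 65 / 19090988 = 0.00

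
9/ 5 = 1.80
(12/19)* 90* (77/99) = 840/19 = 44.21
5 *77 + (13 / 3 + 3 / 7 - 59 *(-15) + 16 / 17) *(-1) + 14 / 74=-6677333 / 13209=-505.51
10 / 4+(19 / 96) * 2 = 139 / 48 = 2.90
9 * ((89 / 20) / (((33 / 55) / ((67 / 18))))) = 5963 / 24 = 248.46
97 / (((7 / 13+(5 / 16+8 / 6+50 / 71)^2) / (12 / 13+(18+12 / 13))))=290663576064 / 915174301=317.60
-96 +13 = -83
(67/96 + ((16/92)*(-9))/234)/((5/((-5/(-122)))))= 19841/3501888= 0.01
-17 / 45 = -0.38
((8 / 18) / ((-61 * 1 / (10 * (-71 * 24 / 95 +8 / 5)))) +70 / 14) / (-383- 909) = -64571 / 13476852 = -0.00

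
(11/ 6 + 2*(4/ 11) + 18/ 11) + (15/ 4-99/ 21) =2987/ 924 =3.23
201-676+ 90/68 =-16105/34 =-473.68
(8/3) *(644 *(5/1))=25760/3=8586.67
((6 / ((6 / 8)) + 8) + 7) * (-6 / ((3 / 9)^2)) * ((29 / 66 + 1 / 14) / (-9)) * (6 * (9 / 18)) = 16284 / 77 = 211.48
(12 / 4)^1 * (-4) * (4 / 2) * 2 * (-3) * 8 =1152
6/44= 3/22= 0.14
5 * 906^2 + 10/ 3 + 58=12312724/ 3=4104241.33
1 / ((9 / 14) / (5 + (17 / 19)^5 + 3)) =297201086 / 22284891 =13.34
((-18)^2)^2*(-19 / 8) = -249318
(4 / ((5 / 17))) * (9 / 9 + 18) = 1292 / 5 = 258.40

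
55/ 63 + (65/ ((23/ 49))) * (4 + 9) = 2609780/ 1449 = 1801.09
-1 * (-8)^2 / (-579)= 64 / 579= 0.11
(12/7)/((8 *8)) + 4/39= 565/4368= 0.13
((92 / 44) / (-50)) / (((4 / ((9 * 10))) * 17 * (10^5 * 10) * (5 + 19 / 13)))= -897 / 104720000000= -0.00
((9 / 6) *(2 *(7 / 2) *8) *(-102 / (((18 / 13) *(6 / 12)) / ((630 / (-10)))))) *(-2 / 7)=-222768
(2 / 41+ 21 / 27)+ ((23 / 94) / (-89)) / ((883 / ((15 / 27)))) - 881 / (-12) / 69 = 79019339573 / 41796653124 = 1.89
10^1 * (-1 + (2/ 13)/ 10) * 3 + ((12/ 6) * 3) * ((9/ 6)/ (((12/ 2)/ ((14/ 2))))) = -495/ 26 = -19.04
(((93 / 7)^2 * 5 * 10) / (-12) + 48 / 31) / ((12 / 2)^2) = -743207 / 36456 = -20.39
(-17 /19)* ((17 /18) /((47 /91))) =-26299 /16074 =-1.64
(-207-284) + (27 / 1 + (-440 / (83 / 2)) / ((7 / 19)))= -286304 / 581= -492.78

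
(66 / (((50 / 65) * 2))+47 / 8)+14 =2511 / 40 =62.78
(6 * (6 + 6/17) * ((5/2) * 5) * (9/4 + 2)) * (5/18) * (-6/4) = -3375/4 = -843.75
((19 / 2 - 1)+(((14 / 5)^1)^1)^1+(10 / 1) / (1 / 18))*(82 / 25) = 627.46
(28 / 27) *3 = 28 / 9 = 3.11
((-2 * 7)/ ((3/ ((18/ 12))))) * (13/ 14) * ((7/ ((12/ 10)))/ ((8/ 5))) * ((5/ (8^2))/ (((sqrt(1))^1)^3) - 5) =238875/ 2048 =116.64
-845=-845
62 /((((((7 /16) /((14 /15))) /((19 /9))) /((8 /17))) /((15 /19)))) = 15872 /153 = 103.74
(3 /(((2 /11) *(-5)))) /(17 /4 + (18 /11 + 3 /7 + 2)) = -5082 /12805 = -0.40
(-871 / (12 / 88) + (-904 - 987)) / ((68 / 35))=-869225 / 204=-4260.91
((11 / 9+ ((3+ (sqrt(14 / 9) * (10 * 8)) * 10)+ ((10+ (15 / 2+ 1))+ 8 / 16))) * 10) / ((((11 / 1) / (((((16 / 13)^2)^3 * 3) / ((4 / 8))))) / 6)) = 12750684160 / 4826809+ 1610612736000 * sqrt(14) / 53094899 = 116143.33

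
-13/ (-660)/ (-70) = -13/ 46200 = -0.00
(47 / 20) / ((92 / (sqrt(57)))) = 47 * sqrt(57) / 1840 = 0.19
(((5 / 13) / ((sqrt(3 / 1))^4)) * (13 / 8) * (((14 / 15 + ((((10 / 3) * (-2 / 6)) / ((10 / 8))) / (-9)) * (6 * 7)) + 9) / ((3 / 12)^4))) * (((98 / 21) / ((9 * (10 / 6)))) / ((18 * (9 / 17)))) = 7239008 / 885735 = 8.17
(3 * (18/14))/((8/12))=81/14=5.79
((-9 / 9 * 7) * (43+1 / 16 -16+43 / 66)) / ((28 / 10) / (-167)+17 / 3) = -85529885 / 2490928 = -34.34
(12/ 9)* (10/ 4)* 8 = 80/ 3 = 26.67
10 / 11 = 0.91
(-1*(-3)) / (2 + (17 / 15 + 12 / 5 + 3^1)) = 45 / 128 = 0.35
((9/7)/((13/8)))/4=18/91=0.20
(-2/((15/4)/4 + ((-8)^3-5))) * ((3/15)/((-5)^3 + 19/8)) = -256/40500585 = -0.00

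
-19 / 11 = -1.73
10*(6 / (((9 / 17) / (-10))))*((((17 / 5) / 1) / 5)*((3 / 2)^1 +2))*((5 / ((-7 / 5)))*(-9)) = -86700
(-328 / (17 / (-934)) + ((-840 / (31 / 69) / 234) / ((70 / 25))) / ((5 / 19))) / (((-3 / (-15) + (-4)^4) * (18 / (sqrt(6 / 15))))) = 20564261 * sqrt(10) / 26328393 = 2.47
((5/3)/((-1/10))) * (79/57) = -3950/171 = -23.10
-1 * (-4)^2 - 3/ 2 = -35/ 2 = -17.50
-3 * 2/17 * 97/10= -291/85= -3.42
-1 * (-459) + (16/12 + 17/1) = 1432/3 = 477.33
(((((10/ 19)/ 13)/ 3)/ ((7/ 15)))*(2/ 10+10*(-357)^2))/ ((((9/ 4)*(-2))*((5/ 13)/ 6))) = -50979608/ 399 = -127768.44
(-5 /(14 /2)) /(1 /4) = -20 /7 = -2.86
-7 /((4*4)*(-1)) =7 /16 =0.44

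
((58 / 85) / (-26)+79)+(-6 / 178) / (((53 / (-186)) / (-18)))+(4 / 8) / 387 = 310019381233 / 4034308590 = 76.85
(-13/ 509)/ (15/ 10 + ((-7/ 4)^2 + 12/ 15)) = -80/ 16797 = -0.00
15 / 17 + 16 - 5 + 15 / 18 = 1297 / 102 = 12.72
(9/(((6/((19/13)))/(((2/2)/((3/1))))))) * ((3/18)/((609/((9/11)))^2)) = 57/259287028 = 0.00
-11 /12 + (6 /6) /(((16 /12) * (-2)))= -31 /24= -1.29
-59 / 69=-0.86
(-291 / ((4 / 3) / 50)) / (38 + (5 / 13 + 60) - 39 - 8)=-283725 / 1336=-212.37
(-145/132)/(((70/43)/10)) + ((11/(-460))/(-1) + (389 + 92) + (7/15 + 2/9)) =37852333/79695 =474.96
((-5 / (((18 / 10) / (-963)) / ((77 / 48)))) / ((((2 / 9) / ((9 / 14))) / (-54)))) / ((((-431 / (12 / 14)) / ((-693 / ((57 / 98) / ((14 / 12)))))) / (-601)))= 145923934793175 / 131024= 1113719126.21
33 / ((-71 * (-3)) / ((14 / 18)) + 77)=231 / 2456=0.09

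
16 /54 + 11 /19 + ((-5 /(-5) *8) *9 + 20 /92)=862420 /11799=73.09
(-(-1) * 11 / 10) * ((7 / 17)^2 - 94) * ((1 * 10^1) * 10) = -2982870 / 289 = -10321.35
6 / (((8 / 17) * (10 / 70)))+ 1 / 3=89.58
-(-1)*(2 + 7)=9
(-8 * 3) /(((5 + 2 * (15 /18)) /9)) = -162 /5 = -32.40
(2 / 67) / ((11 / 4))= 8 / 737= 0.01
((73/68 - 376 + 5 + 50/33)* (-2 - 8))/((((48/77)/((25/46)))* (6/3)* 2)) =802.98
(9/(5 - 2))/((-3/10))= -10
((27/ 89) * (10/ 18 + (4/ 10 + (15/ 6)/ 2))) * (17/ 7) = 20247/ 12460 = 1.62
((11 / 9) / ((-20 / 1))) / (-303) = 11 / 54540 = 0.00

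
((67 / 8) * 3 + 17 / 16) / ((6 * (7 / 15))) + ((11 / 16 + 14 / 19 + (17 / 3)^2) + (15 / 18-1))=1636403 / 38304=42.72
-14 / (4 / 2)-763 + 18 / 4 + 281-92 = -1153 / 2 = -576.50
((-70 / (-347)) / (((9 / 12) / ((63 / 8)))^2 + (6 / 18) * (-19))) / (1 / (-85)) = 2623950 / 967783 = 2.71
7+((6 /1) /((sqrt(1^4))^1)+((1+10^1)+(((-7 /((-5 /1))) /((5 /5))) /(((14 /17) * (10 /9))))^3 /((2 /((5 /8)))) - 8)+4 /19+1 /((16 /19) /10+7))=714882425099 /40918400000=17.47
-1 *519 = -519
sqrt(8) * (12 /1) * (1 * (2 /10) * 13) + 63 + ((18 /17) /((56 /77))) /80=342819 /5440 + 312 * sqrt(2) /5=151.27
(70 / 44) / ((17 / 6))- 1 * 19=-3448 / 187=-18.44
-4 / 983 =-0.00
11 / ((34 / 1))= 11 / 34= 0.32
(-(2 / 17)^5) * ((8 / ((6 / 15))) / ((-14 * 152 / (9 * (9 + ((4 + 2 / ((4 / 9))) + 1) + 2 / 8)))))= 6750 / 188840981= 0.00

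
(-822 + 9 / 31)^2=648873729 / 961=675206.79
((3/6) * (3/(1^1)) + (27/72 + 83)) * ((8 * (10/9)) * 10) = 67900/9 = 7544.44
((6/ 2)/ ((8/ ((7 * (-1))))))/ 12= -7/ 32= -0.22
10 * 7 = 70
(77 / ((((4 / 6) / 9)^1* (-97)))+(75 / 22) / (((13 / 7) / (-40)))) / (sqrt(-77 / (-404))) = -333471* sqrt(7777) / 152581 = -192.74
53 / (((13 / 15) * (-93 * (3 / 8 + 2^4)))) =-2120 / 52793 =-0.04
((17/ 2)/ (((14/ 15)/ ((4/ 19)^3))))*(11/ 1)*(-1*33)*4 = -123.39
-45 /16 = -2.81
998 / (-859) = -998 / 859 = -1.16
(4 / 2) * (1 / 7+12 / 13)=194 / 91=2.13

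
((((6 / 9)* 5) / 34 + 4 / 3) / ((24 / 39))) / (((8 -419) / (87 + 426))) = -54093 / 18632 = -2.90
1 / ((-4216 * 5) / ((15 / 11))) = -3 / 46376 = -0.00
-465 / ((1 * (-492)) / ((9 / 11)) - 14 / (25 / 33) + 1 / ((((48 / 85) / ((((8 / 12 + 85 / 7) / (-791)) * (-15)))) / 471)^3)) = -24249217829727744000 / 433662113734843102894507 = -0.00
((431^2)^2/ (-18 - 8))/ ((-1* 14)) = 34507149121/ 364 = 94799860.22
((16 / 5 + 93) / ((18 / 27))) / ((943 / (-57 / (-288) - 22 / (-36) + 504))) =77.25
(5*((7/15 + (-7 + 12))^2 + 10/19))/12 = 65003/5130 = 12.67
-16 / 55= -0.29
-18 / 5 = -3.60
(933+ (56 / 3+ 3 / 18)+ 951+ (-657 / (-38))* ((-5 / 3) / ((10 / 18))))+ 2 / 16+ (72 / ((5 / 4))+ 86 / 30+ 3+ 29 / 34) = 24747091 / 12920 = 1915.41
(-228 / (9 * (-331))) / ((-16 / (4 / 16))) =-19 / 15888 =-0.00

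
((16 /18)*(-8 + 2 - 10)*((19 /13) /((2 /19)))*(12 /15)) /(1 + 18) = -4864 /585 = -8.31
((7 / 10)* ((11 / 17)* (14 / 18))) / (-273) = -77 / 59670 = -0.00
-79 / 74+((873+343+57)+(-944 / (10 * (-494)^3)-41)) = 6863202273601 / 5575612510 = 1230.93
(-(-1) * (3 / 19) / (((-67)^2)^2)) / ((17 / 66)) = 198 / 6508812083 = 0.00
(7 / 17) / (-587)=-7 / 9979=-0.00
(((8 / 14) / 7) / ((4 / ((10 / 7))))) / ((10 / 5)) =0.01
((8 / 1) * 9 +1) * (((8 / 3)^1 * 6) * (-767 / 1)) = -895856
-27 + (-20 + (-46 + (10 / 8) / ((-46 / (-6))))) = -8541 / 92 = -92.84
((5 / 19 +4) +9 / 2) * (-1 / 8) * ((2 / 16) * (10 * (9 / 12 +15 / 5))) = -5.13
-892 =-892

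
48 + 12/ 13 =636/ 13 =48.92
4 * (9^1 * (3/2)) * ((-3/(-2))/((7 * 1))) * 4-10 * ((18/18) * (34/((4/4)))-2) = -273.71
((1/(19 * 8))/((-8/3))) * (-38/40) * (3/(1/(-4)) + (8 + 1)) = -9/1280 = -0.01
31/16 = 1.94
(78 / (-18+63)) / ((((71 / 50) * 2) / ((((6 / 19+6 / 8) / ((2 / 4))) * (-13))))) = -16.91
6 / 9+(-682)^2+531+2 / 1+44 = 1397105 / 3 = 465701.67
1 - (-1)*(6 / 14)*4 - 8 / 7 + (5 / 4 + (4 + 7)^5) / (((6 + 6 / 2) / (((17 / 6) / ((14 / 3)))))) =10866.21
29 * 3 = 87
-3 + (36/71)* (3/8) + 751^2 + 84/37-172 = 2962354731/5254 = 563828.46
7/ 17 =0.41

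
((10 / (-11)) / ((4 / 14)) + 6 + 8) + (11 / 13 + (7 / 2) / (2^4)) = 54377 / 4576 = 11.88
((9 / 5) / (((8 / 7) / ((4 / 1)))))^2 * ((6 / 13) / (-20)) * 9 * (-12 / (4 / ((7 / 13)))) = 2250423 / 169000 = 13.32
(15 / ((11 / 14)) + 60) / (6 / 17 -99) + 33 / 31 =50087 / 190619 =0.26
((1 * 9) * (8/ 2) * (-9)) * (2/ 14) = -324/ 7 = -46.29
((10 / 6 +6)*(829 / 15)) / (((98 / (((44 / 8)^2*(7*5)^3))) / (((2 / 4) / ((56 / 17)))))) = 980520475 / 1152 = 851146.25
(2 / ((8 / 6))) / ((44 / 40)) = 15 / 11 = 1.36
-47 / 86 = -0.55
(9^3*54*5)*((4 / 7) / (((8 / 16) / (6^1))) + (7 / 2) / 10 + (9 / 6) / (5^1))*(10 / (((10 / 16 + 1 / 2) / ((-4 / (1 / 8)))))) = -2942127360 / 7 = -420303908.57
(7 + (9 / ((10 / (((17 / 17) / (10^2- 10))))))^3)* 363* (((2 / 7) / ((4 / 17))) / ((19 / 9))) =388773055539 / 266000000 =1461.55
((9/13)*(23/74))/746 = 207/717652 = 0.00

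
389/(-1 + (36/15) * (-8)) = -1945/101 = -19.26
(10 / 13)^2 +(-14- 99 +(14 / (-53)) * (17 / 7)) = -1012587 / 8957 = -113.05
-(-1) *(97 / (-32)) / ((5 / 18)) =-873 / 80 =-10.91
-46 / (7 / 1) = -46 / 7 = -6.57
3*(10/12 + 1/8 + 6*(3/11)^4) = 348407/117128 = 2.97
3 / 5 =0.60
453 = 453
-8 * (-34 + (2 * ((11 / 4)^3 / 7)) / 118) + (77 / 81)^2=272.50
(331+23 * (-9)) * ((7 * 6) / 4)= 1302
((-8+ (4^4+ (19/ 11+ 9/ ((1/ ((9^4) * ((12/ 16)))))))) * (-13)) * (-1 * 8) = 50949730/ 11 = 4631793.64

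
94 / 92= 47 / 46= 1.02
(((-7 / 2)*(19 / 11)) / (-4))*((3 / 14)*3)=171 / 176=0.97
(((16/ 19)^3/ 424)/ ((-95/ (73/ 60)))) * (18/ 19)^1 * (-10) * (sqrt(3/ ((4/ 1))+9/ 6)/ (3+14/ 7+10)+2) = 1177344/ 3280831175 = 0.00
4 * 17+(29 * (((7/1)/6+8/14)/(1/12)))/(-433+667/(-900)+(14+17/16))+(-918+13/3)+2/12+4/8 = -8930584745/10550701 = -846.44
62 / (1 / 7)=434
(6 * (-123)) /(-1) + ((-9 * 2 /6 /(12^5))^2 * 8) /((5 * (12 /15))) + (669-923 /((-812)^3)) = 1407.00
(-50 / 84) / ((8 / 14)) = -25 / 24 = -1.04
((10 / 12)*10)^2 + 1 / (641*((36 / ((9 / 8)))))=12820009 / 184608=69.44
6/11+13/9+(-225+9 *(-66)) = -80884/99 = -817.01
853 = 853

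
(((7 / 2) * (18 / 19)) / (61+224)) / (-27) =-7 / 16245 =-0.00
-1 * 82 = -82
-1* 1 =-1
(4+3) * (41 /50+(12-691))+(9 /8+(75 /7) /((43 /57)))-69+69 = -284862327 /60200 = -4731.93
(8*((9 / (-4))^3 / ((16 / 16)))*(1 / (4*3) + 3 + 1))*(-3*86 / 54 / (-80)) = -56889 / 2560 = -22.22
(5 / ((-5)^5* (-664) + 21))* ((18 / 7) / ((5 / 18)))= 324 / 14525147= 0.00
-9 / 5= -1.80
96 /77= 1.25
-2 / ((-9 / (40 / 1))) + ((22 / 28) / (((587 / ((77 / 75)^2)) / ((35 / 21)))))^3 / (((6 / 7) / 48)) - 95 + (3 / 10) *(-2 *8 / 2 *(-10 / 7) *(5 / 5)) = -4500362315686865735488 / 54429416084654296875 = -82.68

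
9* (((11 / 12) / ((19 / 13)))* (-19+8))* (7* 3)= -99099 / 76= -1303.93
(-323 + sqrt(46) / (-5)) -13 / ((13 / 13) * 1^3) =-336 -sqrt(46) / 5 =-337.36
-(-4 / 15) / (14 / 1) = 2 / 105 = 0.02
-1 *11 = -11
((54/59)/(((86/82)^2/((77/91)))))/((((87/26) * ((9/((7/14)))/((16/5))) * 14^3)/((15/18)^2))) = 92455/9766153593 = 0.00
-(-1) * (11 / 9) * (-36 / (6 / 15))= -110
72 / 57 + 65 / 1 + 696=14483 / 19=762.26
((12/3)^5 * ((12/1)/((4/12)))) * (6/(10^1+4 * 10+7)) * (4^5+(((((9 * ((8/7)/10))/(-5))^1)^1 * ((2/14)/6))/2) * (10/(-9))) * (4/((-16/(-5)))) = 4624232448/931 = 4966952.15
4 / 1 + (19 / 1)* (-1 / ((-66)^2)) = 17405 / 4356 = 4.00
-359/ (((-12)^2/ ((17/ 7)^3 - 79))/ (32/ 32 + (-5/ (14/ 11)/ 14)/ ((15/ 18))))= 64707955/ 605052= 106.95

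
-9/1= -9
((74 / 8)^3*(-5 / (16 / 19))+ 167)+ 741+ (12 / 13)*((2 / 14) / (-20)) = -3791.26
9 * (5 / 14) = 45 / 14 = 3.21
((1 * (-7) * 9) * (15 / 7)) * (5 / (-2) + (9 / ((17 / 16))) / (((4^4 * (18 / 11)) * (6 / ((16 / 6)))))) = 45735 / 136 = 336.29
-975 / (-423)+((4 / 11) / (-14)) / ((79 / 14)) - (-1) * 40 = 42.30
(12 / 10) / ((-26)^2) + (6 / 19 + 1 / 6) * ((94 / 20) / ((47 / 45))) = 139539 / 64220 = 2.17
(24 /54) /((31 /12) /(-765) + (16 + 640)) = 4080 /6022049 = 0.00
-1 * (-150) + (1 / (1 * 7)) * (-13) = 1037 / 7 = 148.14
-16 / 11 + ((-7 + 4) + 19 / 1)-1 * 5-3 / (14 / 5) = 1305 / 154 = 8.47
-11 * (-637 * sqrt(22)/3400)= 7007 * sqrt(22)/3400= 9.67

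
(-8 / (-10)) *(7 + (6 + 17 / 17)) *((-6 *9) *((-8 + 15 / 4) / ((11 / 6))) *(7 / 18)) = 545.24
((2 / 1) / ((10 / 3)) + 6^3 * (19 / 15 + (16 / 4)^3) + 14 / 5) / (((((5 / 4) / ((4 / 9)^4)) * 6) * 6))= 12.23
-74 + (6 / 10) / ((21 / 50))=-508 / 7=-72.57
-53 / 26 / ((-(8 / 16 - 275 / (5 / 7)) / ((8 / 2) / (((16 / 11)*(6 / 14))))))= -4081 / 119964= -0.03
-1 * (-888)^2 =-788544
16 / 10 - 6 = -22 / 5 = -4.40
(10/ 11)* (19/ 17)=190/ 187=1.02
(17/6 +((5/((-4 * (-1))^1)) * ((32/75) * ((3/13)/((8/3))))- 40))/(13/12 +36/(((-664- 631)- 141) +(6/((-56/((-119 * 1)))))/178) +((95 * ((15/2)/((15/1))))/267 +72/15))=-2634579733186/428408902311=-6.15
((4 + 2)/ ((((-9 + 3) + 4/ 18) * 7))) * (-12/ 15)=54/ 455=0.12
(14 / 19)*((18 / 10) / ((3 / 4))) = 168 / 95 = 1.77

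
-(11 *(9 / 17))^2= -9801 / 289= -33.91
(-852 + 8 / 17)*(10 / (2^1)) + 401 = -65563 / 17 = -3856.65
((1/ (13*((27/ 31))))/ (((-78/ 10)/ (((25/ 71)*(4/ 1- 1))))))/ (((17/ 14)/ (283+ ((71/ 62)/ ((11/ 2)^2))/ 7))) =-1857718250/ 666412461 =-2.79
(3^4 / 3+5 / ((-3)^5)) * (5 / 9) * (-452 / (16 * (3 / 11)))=-10186385 / 6561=-1552.57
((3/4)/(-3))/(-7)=1/28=0.04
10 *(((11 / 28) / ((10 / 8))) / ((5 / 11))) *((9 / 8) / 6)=363 / 280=1.30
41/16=2.56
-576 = -576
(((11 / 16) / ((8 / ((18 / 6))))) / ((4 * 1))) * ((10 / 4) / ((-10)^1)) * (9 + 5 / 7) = -561 / 3584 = -0.16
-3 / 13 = -0.23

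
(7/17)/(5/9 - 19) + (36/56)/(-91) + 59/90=50652263/80892630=0.63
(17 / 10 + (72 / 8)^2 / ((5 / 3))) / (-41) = -503 / 410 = -1.23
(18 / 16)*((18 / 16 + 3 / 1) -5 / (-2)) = 477 / 64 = 7.45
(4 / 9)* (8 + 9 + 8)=100 / 9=11.11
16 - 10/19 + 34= 940/19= 49.47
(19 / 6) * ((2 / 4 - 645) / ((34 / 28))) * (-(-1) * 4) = -342874 / 51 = -6723.02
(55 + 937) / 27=992 / 27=36.74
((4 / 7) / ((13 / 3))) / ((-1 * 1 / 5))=-60 / 91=-0.66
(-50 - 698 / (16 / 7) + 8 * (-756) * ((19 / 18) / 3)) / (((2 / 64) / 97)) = -7708396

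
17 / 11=1.55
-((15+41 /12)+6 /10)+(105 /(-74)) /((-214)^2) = -966686441 /50833560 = -19.02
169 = 169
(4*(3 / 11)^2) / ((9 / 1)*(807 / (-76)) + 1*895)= 0.00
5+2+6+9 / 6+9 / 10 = 77 / 5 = 15.40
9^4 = 6561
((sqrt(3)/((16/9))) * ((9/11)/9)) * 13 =117 * sqrt(3)/176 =1.15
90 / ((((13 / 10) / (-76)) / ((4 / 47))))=-273600 / 611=-447.79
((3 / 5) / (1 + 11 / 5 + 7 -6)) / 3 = 1 / 21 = 0.05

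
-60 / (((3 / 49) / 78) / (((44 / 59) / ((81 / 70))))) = -78478400 / 1593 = -49264.53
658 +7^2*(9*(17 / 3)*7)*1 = 18151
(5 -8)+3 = 0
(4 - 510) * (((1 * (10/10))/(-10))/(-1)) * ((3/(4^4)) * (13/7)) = -9867/8960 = -1.10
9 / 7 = 1.29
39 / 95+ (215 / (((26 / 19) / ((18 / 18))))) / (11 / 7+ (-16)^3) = 26345729 / 70792670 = 0.37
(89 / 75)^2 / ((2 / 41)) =28.87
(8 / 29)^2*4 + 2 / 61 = 17298 / 51301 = 0.34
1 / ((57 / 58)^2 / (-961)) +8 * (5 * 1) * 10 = -1933204 / 3249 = -595.02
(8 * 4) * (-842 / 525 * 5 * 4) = -107776 / 105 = -1026.44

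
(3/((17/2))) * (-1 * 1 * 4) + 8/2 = 44/17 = 2.59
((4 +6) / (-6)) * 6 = -10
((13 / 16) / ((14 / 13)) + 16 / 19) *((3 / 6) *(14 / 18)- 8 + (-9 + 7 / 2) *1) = -44545 / 2128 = -20.93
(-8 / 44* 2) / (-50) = 2 / 275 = 0.01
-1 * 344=-344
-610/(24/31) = -9455/12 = -787.92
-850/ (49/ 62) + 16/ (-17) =-896684/ 833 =-1076.45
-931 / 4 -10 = -971 / 4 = -242.75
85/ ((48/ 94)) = 3995/ 24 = 166.46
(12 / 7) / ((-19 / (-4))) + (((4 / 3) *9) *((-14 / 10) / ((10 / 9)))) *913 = -45898962 / 3325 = -13804.20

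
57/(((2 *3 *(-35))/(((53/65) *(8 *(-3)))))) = 12084/2275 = 5.31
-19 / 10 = -1.90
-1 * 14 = -14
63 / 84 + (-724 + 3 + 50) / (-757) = 4955 / 3028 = 1.64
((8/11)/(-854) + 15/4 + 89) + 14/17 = 29886739/319396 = 93.57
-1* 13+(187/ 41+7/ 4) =-1097/ 164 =-6.69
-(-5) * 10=50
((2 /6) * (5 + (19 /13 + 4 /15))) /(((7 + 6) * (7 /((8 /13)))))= 0.02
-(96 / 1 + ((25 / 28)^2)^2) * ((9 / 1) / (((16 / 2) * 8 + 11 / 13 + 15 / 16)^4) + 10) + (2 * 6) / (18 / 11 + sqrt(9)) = -19611278066414854488988573 / 20348567890990592367744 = -963.77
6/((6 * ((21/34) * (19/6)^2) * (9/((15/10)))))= 68/2527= 0.03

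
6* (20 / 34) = 60 / 17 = 3.53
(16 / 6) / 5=8 / 15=0.53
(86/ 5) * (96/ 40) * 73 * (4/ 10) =150672/ 125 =1205.38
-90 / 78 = -15 / 13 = -1.15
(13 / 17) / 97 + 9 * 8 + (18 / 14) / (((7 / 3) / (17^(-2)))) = 98913872 / 1373617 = 72.01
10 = 10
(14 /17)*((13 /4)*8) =21.41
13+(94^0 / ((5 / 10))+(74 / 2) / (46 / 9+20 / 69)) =24429 / 1118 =21.85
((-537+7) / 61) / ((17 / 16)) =-8480 / 1037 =-8.18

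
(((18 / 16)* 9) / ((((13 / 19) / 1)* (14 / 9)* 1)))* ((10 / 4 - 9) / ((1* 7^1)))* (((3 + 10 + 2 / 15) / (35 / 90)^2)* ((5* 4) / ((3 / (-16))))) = 81825.32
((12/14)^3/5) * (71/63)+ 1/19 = 0.19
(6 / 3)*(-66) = -132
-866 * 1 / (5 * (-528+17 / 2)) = 1732 / 5195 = 0.33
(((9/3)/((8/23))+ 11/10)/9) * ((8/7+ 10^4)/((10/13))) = 14751269/1050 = 14048.83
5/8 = 0.62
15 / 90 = 1 / 6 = 0.17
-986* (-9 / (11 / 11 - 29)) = -4437 / 14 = -316.93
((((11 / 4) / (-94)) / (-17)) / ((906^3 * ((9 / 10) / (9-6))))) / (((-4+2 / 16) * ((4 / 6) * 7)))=-55 / 128941021418328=-0.00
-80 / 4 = -20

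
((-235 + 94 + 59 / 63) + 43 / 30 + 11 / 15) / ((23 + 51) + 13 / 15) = -86875 / 47166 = -1.84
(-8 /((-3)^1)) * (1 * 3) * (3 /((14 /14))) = 24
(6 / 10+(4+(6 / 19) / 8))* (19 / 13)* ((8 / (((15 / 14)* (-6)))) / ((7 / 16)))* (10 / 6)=-56416 / 1755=-32.15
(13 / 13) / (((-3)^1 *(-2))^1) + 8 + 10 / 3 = 23 / 2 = 11.50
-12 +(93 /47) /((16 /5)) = -8559 /752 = -11.38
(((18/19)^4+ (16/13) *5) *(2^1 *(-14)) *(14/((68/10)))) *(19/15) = -2310912128/4547517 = -508.17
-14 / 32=-7 / 16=-0.44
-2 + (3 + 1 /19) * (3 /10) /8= -1433 /760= -1.89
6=6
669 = 669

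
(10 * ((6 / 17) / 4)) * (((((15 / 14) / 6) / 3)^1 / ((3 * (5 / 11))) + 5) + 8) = 16435 / 1428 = 11.51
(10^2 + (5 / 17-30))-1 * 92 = -369 / 17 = -21.71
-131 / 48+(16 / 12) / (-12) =-409 / 144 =-2.84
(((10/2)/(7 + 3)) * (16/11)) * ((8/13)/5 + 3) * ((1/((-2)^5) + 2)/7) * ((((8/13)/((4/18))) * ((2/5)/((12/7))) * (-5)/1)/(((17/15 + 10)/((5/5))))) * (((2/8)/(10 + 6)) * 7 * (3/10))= -2417121/397379840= -0.01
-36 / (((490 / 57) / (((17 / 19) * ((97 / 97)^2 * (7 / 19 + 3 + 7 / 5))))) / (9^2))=-33684174 / 23275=-1447.23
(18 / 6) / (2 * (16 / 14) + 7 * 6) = 21 / 310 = 0.07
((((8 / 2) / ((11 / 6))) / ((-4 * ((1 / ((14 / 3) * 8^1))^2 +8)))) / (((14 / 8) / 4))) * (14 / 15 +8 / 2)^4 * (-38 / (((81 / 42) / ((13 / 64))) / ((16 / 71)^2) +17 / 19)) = 903823105357512704 / 48407088073595625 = 18.67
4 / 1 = 4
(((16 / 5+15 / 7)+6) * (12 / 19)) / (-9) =-1588 / 1995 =-0.80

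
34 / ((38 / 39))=663 / 19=34.89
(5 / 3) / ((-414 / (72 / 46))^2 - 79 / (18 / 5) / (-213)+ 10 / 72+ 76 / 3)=0.00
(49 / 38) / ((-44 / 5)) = -245 / 1672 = -0.15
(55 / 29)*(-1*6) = -330 / 29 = -11.38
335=335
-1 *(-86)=86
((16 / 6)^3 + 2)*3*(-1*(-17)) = 9622 / 9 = 1069.11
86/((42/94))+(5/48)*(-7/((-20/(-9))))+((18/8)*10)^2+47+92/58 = 29114459/38976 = 746.98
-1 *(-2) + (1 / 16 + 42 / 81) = 1115 / 432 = 2.58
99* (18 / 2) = 891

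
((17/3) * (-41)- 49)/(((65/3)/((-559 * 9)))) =326628/5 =65325.60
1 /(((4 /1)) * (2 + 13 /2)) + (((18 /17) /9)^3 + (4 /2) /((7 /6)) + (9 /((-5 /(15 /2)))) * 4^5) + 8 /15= -14260284559 /1031730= -13821.72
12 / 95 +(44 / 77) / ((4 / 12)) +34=23834 / 665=35.84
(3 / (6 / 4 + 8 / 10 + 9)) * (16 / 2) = 240 / 113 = 2.12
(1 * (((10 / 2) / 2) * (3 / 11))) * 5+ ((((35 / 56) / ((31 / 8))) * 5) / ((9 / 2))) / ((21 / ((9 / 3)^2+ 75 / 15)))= 64975 / 18414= 3.53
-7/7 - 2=-3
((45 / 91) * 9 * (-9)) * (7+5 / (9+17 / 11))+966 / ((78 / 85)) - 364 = 4109621 / 10556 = 389.32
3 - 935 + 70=-862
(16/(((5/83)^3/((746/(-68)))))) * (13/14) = -11090380652/14875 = -745571.81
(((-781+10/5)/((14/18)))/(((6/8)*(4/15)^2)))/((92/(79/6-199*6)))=1241823375/5152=241037.15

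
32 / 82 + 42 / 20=1021 / 410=2.49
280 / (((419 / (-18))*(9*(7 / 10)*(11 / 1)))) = -800 / 4609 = -0.17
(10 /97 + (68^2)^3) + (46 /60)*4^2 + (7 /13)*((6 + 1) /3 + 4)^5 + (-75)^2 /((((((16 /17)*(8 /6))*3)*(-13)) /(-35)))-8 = 9694487533871286821 /98055360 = 98867492137.82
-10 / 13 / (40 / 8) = -2 / 13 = -0.15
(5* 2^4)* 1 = 80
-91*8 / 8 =-91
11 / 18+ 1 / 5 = 73 / 90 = 0.81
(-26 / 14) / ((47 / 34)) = -442 / 329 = -1.34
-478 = -478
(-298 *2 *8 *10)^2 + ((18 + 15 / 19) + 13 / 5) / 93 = 20085333506032 / 8835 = 2273382400.23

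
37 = 37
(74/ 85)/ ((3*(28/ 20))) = 74/ 357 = 0.21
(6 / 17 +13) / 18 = 227 / 306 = 0.74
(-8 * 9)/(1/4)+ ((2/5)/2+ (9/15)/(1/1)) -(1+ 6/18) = -4328/15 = -288.53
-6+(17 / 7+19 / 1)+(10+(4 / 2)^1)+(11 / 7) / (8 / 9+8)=15459 / 560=27.61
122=122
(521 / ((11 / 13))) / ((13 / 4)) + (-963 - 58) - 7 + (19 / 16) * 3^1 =-146957 / 176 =-834.98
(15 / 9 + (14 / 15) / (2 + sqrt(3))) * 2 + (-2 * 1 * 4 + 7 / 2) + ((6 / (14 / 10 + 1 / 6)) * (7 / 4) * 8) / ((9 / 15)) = 129619 / 1410 - 28 * sqrt(3) / 15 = 88.70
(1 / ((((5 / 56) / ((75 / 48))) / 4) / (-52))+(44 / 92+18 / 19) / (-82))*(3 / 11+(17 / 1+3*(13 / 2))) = -9593003077 / 71668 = -133853.37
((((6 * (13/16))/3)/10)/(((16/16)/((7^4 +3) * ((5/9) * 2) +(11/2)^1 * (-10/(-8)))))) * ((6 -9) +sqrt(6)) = -501319/384 +501319 * sqrt(6)/1152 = -239.57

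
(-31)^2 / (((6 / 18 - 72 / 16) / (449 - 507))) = 334428 / 25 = 13377.12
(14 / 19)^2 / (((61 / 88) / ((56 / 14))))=68992 / 22021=3.13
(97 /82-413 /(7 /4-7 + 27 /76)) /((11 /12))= 93.34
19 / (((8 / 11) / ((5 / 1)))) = 1045 / 8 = 130.62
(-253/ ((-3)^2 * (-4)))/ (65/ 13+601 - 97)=253/ 18324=0.01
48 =48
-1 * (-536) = 536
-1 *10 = -10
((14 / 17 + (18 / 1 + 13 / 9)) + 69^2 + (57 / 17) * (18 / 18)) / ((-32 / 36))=-732047 / 136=-5382.70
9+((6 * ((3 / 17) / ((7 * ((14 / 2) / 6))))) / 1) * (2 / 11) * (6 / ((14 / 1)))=577917 / 64141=9.01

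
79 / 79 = 1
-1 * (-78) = 78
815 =815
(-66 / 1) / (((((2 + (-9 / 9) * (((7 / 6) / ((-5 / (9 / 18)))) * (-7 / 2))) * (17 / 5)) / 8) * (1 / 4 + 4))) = -1267200 / 55199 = -22.96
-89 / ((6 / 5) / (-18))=1335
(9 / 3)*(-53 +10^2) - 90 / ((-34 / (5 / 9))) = 2422 / 17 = 142.47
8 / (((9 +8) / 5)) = 40 / 17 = 2.35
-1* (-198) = 198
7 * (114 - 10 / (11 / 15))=7728 / 11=702.55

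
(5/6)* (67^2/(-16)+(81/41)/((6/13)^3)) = -854335/3936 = -217.06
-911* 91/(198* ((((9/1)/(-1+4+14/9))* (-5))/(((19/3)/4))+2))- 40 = 2956003/50292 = 58.78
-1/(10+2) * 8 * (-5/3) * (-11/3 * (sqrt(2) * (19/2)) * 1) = -1045 * sqrt(2)/27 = -54.74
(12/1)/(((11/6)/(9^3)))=52488/11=4771.64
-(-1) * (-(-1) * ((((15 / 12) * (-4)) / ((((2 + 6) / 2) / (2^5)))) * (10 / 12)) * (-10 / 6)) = 500 / 9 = 55.56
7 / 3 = 2.33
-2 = -2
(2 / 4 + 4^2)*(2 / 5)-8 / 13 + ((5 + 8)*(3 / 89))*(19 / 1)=82786 / 5785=14.31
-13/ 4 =-3.25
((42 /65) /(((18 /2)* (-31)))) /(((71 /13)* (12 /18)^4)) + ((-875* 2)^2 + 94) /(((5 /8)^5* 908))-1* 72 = 440863707590809 /12490675000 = 35295.43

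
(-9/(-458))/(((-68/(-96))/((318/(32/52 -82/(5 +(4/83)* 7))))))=-0.60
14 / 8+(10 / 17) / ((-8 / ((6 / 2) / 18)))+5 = 2749 / 408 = 6.74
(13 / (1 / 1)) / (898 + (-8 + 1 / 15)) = 15 / 1027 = 0.01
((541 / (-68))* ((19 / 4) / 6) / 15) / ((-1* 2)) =10279 / 48960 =0.21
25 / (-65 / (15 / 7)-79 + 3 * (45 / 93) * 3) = -2325 / 9763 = -0.24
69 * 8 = 552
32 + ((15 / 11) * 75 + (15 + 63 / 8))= 13829 / 88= 157.15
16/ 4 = 4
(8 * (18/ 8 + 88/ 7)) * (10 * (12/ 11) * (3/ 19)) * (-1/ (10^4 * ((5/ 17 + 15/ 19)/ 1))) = -12699/ 673750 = -0.02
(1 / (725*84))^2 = 1 / 3708810000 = 0.00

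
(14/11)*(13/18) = 91/99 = 0.92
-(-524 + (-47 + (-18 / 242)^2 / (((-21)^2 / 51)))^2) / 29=-867197556360452 / 14925594525149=-58.10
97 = 97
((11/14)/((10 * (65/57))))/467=627/4249700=0.00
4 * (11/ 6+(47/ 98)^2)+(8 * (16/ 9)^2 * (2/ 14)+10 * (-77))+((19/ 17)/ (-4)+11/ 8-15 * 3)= -21213464539/ 26449416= -802.04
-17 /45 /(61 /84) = -476 /915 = -0.52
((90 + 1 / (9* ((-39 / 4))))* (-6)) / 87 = -63172 / 10179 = -6.21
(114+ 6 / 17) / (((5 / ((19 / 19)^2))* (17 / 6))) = 11664 / 1445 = 8.07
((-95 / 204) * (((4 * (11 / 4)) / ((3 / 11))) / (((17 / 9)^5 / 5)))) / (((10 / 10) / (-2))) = 377093475 / 48275138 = 7.81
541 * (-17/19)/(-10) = 9197/190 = 48.41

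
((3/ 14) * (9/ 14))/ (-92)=-27/ 18032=-0.00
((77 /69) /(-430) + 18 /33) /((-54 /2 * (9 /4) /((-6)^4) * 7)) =-5669536 /3426885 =-1.65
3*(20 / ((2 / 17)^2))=4335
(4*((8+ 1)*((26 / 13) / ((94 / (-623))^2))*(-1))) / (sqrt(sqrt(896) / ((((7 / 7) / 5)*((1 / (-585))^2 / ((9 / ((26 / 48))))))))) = -55447*14^(3 / 4)*sqrt(195) / 51690600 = -0.11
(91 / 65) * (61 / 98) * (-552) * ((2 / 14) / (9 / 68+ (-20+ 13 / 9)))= 10303632 / 2762375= 3.73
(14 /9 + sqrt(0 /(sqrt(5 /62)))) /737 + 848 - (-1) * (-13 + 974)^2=6131339591 /6633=924369.00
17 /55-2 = -93 /55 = -1.69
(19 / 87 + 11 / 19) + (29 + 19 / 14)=720977 / 23142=31.15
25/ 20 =1.25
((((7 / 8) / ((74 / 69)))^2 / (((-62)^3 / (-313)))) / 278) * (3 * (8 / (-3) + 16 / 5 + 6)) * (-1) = -3577953393 / 58050142013440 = -0.00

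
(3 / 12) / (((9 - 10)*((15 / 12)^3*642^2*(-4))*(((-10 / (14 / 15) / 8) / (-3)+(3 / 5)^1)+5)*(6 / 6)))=56 / 4361210325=0.00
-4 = -4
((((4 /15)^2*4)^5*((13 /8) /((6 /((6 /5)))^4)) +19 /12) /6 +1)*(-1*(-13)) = 142120384920637253 /8649755859375000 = 16.43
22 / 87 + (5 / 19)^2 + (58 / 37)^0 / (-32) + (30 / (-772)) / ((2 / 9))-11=-2111164471 / 193969632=-10.88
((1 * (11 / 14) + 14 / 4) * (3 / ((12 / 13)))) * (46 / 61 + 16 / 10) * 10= 140010 / 427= 327.89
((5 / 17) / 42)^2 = 25 / 509796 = 0.00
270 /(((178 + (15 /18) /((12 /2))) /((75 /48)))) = 30375 /12826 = 2.37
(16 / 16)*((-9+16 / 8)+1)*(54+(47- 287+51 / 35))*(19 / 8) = 368163 / 140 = 2629.74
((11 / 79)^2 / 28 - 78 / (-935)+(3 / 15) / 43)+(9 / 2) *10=316782097773 / 7025743340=45.09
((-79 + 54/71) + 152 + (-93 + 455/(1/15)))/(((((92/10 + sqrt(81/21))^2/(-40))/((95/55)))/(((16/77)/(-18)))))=1137485583016000/15452570884311 - 33785973280000*sqrt(21)/5150856961437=43.55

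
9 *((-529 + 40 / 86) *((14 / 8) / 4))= -1431801 / 688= -2081.11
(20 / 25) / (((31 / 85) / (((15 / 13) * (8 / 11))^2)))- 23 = -13600937 / 633919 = -21.46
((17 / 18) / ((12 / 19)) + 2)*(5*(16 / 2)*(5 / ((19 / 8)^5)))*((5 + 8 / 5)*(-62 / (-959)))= 84362854400 / 21371210469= 3.95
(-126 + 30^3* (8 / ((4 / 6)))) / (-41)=-323874 / 41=-7899.37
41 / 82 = 1 / 2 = 0.50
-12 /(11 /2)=-24 /11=-2.18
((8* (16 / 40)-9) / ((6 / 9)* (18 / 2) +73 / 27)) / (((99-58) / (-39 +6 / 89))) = 542619 / 857515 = 0.63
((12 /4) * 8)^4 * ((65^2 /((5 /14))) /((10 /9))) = 3532419072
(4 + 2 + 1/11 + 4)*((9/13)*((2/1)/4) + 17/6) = 32.08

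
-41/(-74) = 41/74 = 0.55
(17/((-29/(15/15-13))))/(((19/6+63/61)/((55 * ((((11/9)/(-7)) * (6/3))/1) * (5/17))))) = -2952400/312011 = -9.46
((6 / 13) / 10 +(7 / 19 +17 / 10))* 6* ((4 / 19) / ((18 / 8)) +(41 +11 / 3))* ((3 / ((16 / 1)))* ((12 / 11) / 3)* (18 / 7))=179895789 / 1806805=99.57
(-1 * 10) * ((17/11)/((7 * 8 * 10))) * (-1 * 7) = 17/88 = 0.19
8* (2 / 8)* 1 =2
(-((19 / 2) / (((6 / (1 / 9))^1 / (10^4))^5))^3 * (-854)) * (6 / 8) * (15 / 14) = 1995081901550292968750000000000000000000000000000000000000000 / 328256967394537077627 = 6077805194466362899584827000000000000000.00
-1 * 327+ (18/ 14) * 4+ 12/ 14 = -321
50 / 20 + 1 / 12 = 31 / 12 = 2.58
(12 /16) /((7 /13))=39 /28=1.39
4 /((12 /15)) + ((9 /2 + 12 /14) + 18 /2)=271 /14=19.36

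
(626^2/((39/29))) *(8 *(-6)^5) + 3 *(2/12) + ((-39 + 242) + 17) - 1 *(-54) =-471304555551/26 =-18127098290.42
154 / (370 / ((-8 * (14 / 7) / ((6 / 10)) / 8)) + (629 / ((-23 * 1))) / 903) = -1.39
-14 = -14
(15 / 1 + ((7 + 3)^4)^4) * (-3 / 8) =-30000000000000045 / 8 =-3750000000000005.62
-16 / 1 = -16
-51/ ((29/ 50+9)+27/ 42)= -8925/ 1789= -4.99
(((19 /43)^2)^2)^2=16983563041 /11688200277601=0.00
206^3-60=8741756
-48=-48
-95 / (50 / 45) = -171 / 2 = -85.50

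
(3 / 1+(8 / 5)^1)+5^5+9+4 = 15713 / 5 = 3142.60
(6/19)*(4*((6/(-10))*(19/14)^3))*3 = -9747/1715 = -5.68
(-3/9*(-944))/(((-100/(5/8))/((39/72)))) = -767/720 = -1.07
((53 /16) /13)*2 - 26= -2651 /104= -25.49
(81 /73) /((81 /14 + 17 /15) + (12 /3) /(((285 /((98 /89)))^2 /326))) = 0.16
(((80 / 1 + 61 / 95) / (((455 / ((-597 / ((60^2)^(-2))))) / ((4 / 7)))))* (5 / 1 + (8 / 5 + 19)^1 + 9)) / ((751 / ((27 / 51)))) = -2953271578567680 / 154519001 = -19112675.85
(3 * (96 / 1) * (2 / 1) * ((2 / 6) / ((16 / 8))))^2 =9216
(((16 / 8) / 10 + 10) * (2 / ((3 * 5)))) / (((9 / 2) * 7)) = 68 / 1575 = 0.04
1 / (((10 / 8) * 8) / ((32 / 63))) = 16 / 315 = 0.05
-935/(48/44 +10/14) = -71995/139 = -517.95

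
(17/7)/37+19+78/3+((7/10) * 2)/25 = 1460813/32375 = 45.12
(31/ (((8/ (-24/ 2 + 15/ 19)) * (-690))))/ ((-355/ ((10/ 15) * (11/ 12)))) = -341/ 3146400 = -0.00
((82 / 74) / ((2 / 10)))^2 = 42025 / 1369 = 30.70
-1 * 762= -762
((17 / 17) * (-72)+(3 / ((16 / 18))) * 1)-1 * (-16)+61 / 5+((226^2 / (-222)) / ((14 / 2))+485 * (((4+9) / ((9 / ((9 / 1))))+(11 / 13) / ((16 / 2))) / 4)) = 2449746367 / 1616160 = 1515.78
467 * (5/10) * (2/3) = 467/3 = 155.67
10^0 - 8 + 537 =530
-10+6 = -4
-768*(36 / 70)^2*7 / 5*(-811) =201802752 / 875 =230631.72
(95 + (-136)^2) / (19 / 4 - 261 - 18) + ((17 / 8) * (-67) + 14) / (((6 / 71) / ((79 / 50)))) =-6497679571 / 2632800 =-2467.97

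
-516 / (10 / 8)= -2064 / 5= -412.80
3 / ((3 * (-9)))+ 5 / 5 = 8 / 9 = 0.89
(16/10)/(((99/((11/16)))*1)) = 1/90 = 0.01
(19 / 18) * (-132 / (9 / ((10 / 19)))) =-220 / 27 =-8.15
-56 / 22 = -28 / 11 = -2.55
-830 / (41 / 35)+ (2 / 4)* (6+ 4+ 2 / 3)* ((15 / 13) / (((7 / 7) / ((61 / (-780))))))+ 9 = -14551271 / 20787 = -700.02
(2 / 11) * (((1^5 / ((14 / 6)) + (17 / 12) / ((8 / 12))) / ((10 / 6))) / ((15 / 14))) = 13 / 50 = 0.26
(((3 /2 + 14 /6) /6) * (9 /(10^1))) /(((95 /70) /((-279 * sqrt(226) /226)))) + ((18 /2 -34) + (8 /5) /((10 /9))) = -589 /25 -44919 * sqrt(226) /85880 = -31.42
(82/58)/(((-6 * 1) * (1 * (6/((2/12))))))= -41/6264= -0.01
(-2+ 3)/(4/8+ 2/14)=14/9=1.56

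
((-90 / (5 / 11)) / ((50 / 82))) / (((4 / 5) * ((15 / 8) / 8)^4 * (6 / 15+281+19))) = -1891631104 / 4224375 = -447.79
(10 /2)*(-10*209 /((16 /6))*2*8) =-62700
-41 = -41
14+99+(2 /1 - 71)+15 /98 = 4327 /98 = 44.15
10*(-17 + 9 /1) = -80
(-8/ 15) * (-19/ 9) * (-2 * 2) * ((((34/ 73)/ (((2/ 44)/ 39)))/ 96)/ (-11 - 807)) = 92378/ 4030695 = 0.02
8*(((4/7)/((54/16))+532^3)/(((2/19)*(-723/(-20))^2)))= 865107914393600/98795781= 8756526.90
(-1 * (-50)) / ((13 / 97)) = 4850 / 13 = 373.08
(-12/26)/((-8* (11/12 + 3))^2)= -0.00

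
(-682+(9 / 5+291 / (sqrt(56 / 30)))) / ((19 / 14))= -2506 / 5+291*sqrt(105) / 19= -344.26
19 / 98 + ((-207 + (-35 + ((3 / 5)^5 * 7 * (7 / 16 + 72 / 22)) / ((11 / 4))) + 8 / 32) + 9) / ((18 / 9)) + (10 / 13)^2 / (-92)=-115.82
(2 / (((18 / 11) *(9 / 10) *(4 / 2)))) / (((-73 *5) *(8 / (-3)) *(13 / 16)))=22 / 25623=0.00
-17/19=-0.89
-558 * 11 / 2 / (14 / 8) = -12276 / 7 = -1753.71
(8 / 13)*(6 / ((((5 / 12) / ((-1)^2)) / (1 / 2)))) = 288 / 65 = 4.43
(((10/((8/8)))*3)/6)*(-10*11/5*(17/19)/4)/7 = -935/266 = -3.52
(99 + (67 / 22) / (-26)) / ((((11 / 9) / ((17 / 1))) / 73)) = 631729809 / 6292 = 100402.07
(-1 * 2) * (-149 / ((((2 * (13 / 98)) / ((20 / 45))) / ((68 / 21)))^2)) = 1080314368 / 123201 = 8768.71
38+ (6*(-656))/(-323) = 16210/323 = 50.19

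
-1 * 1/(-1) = 1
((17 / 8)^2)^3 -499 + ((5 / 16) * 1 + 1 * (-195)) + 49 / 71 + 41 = -10421353497 / 18612224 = -559.92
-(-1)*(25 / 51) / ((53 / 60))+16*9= 130244 / 901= 144.55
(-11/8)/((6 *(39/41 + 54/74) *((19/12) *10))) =-16687/1938000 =-0.01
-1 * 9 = -9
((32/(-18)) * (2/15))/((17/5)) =-0.07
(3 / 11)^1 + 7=80 / 11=7.27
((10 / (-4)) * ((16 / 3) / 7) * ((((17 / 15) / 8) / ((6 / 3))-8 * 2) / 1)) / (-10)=-3823 / 1260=-3.03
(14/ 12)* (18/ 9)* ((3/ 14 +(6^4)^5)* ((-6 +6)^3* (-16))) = 0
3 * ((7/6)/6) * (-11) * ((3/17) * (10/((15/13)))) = -1001/102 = -9.81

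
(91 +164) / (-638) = -255 / 638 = -0.40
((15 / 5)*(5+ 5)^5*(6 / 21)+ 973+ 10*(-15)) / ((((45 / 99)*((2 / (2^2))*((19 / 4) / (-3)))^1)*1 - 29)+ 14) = -159920904 / 28385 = -5633.99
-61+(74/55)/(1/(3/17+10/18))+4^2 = -370387/8415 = -44.02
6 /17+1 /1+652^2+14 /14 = 7226808 /17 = 425106.35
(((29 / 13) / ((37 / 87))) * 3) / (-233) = -7569 / 112073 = -0.07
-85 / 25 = -17 / 5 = -3.40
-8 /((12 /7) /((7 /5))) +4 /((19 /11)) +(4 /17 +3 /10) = -3.68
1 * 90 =90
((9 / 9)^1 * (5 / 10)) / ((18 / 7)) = 7 / 36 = 0.19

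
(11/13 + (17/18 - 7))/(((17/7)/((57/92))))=-7049/5304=-1.33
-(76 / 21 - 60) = 1184 / 21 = 56.38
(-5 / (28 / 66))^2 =27225 / 196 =138.90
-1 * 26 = -26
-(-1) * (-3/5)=-3/5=-0.60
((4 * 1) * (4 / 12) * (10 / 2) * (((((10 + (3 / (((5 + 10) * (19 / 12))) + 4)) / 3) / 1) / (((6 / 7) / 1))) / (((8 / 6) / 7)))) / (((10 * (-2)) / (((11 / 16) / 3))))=-361669 / 164160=-2.20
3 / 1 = 3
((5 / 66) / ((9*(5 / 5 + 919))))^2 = 1 / 11945615616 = 0.00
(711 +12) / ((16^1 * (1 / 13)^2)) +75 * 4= 126987 / 16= 7936.69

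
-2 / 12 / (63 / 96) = -16 / 63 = -0.25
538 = 538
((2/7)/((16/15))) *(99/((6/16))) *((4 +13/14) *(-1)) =-34155/98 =-348.52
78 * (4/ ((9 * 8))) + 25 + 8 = 112/ 3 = 37.33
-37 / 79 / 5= -37 / 395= -0.09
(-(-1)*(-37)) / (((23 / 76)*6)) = -1406 / 69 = -20.38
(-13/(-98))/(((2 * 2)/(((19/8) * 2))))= 247/1568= 0.16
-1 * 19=-19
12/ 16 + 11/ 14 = 43/ 28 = 1.54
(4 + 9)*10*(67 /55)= 1742 /11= 158.36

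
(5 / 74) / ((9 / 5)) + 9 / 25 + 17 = 289669 / 16650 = 17.40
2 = 2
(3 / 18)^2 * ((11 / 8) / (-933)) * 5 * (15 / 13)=-275 / 1164384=-0.00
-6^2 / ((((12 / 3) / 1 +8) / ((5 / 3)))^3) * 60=-625 / 108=-5.79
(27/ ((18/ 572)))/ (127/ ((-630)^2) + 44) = 340540200/ 17463727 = 19.50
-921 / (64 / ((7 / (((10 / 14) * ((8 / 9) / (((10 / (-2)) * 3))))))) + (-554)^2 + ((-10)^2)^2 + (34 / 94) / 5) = -286343505 / 98530671151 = -0.00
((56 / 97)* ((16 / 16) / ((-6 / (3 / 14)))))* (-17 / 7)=34 / 679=0.05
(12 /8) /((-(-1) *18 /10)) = 5 /6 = 0.83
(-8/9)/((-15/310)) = 496/27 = 18.37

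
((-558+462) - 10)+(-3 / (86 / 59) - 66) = -14969 / 86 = -174.06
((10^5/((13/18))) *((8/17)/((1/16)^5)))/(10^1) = 1509949440000/221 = 6832350407.24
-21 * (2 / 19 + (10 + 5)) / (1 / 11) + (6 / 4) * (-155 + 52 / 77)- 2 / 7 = -1555415 / 418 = -3721.09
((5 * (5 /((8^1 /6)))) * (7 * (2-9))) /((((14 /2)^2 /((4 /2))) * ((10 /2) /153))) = -2295 /2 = -1147.50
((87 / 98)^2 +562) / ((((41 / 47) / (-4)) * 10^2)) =-254035799 / 9844100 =-25.81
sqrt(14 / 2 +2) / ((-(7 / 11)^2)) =-363 / 49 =-7.41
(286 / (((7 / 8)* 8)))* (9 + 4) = 3718 / 7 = 531.14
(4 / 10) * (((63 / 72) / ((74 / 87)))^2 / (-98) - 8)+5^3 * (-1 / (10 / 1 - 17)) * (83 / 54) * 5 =44389566323 / 331188480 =134.03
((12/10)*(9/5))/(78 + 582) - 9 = -24741/2750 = -9.00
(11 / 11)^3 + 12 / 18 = 5 / 3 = 1.67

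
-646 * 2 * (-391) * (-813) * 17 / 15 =-2327327404 / 5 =-465465480.80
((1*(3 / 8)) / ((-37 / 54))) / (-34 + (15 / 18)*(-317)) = 243 / 132386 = 0.00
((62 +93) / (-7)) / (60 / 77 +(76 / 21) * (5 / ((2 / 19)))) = -1023 / 7978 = -0.13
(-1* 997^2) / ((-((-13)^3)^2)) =994009 / 4826809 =0.21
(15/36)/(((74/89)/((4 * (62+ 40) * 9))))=68085/37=1840.14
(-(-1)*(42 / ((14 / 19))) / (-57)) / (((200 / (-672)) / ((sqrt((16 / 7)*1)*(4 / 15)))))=64*sqrt(7) / 125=1.35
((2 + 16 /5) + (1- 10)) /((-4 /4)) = 19 /5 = 3.80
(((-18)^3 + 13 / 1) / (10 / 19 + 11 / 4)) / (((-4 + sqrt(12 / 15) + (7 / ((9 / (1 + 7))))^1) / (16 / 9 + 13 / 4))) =-500288525 / 104331 + 60034623 *sqrt(5) / 69554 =-2865.17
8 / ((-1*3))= -8 / 3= -2.67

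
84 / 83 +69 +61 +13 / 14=153315 / 1162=131.94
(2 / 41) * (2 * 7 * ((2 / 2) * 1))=28 / 41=0.68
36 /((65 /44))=1584 /65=24.37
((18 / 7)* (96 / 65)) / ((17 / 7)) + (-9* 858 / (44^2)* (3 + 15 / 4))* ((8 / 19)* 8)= -20583018 / 230945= -89.13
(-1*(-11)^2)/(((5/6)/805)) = -116886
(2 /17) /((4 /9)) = 9 /34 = 0.26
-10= -10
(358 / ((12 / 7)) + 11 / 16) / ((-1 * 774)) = -0.27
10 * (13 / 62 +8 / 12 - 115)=-106135 / 93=-1141.24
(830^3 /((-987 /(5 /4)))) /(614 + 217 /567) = -3859562250 /3274537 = -1178.66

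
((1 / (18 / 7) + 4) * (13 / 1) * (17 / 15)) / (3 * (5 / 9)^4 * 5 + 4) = 1414179 / 118730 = 11.91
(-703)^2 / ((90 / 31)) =15320479 / 90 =170227.54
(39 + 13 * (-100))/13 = -97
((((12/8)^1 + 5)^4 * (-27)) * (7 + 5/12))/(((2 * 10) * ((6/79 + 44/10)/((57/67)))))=-7924365891/2332672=-3397.12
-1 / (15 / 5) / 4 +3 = 35 / 12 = 2.92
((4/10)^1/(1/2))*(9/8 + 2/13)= 133/130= 1.02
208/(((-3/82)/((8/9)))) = -5053.63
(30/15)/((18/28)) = 28/9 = 3.11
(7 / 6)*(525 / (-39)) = -1225 / 78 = -15.71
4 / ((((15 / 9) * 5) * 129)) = 4 / 1075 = 0.00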